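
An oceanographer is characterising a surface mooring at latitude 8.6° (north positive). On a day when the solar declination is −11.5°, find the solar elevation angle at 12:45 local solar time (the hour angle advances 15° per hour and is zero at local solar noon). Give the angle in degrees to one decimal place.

67.0°

Hour angle H = 15° × (12.75 − 12) = 11.25°.
With φ = 8.6°, δ = -11.5°, H = 11.25°: sin φ sin δ = -0.0298, cos φ cos δ cos H = 0.9503, so cos θ_z = 0.9205.
θ_z = arccos(0.9205) = 23.00°, so the elevation is 90° − 23.00° = 67.00°.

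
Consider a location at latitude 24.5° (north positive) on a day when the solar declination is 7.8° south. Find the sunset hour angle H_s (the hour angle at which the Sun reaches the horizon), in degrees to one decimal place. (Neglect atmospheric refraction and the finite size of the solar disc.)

86.4°

The sunset hour angle satisfies cos H_s = −tan φ tan δ = 0.0624, giving H_s = 86.42°.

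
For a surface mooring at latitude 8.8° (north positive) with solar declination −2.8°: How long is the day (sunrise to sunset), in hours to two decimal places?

11.94 hours

The sunset hour angle satisfies cos H_s = −tan φ tan δ = 0.0076, giving H_s = 89.56°.
Day length = 2 H_s / 15° h⁻¹ = 179.12° / 15 = 11.941 h.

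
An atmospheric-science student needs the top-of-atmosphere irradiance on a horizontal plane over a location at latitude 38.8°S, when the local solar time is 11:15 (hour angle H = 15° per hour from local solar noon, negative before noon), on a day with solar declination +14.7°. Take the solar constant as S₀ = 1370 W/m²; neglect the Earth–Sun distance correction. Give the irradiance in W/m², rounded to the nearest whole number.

795 W/m²

Hour angle H = 15° × (11.25 − 12) = -11.25°.
cos θ_z = sin(-38.8°) sin(14.7°) + cos(-38.8°) cos(14.7°) cos(-11.25°) = -0.1590 + 0.7393 = 0.5803.
Top-of-atmosphere irradiance = S₀ cos θ_z = 1370 × 0.5803 = 795.01 W/m².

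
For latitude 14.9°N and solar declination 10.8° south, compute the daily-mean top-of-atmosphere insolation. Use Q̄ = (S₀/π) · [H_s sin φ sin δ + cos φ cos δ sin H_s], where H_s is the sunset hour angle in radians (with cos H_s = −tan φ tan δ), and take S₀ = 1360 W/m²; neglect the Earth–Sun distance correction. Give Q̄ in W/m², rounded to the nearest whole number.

379 W/m²

−tan φ tan δ = −(0.2661)(-0.1908) = 0.0508; H_s = arccos(0.0508) = 87.09°. In radians, H_s = 1.5200.
H_s sin φ sin δ = 1.5200 × 0.2571 × -0.1874 = -0.0732.
cos φ cos δ sin H_s = 0.9664 × 0.9823 × 0.9987 = 0.9481.
Q̄ = (1360/π) × (-0.0732 + 0.9481) = 432.90 × 0.8749 = 378.74 W/m².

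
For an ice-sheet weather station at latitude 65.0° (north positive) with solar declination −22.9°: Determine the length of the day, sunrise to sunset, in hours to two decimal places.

3.34 hours

The sunset hour angle satisfies cos H_s = −tan φ tan δ = 0.9059, giving H_s = 25.06°.
Day length = 2 H_s / 15° h⁻¹ = 50.12° / 15 = 3.341 h.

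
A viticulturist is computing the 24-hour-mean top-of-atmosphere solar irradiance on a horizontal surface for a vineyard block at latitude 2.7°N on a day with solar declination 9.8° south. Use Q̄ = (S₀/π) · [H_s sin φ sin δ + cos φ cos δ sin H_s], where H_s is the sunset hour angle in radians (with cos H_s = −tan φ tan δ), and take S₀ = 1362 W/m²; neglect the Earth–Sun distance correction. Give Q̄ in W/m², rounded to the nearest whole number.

421 W/m²

The sunset hour angle satisfies cos H_s = −tan φ tan δ = 0.0081, giving H_s = 89.54°. In radians, H_s = 1.5628.
H_s sin φ sin δ = 1.5628 × 0.0471 × -0.1702 = -0.0125.
cos φ cos δ sin H_s = 0.9989 × 0.9854 × 1.0000 = 0.9843.
Q̄ = (1362/π) × (-0.0125 + 0.9843) = 433.54 × 0.9718 = 421.31 W/m².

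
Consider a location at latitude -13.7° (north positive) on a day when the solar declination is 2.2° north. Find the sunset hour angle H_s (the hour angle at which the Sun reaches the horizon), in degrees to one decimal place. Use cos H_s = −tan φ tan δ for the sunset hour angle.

89.5°

The sunset hour angle satisfies cos H_s = −tan φ tan δ = 0.0094, giving H_s = 89.46°.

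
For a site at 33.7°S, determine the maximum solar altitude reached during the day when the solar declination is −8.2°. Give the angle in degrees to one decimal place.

64.5°

At local solar noon the hour angle is zero, so the elevation is 90° − |φ − δ| = 90° − |-33.7° − (-8.2°)| = 90° − 25.5° = 64.5°.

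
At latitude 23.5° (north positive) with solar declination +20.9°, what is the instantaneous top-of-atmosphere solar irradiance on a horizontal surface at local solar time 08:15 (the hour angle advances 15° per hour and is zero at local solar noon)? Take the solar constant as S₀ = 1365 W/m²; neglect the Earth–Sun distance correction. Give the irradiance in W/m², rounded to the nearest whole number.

844 W/m²

Hour angle H = 15° × (8.25 − 12) = -56.25°.
With φ = 23.5°, δ = 20.9°, H = -56.25°: sin φ sin δ = 0.1422, cos φ cos δ cos H = 0.4760, so cos θ_z = 0.6182.
Top-of-atmosphere irradiance = S₀ cos θ_z = 1365 × 0.6182 = 843.84 W/m².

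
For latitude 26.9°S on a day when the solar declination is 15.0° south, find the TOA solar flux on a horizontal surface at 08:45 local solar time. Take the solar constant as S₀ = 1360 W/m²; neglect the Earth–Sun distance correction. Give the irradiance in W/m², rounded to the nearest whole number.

Hour angle H = 15° × (8.75 − 12) = -48.75°.
cos θ_z = sin φ sin δ + cos φ cos δ cos H = (-0.4524)(-0.2588) + (0.8918)(0.9659)(0.6593) = 0.6850.
Top-of-atmosphere irradiance = S₀ cos θ_z = 1360 × 0.6850 = 931.60 W/m².

932 W/m²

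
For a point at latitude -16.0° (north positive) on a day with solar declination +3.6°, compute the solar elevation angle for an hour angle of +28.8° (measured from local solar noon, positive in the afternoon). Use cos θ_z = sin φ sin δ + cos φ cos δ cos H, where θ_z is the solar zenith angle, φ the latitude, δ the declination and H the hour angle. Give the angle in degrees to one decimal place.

55.4°

cos θ_z = sin φ sin δ + cos φ cos δ cos H = (-0.2756)(0.0628) + (0.9613)(0.9980)(0.8763) = 0.8234.
θ_z = arccos(0.8234) = 34.57°, so the elevation is 90° − 34.57° = 55.43°.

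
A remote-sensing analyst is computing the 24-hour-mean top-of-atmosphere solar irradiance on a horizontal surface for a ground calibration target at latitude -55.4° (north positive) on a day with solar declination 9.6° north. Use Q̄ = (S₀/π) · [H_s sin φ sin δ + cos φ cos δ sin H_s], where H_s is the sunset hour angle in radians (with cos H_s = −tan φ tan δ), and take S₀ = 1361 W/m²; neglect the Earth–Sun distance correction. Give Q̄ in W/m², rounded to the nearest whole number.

156 W/m²

The sunset hour angle satisfies cos H_s = −tan φ tan δ = 0.2452, giving H_s = 75.81°. In radians, H_s = 1.3231.
H_s sin φ sin δ = 1.3231 × -0.8231 × 0.1668 = -0.1817.
cos φ cos δ sin H_s = 0.5678 × 0.9860 × 0.9695 = 0.5428.
Q̄ = (1361/π) × (-0.1817 + 0.5428) = 433.22 × 0.3611 = 156.44 W/m².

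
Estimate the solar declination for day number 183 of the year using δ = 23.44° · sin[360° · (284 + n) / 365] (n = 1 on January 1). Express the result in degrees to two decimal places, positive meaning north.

360 × (284 + 183) / 365 = 460.603°; sin(460.603°) = 0.9829.
δ = 23.44 × 0.9829 = 23.039° ≈ +23.04°.

+23.04°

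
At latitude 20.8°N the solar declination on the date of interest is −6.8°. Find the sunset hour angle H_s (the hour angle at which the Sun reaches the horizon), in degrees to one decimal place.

−tan φ tan δ = −(0.3799)(-0.1192) = 0.0453; H_s = arccos(0.0453) = 87.40°.

87.4°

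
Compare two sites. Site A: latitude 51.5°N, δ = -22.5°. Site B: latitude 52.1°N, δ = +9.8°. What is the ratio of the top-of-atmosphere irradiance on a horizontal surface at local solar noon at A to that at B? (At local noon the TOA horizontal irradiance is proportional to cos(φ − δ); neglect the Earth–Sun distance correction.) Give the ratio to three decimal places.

A: cos θ_z = cos(51.5° − (-22.5°)) = 0.2756.
B: cos θ_z = cos(52.1° − (9.8°)) = 0.7396.
Ratio A/B = 0.2756 / 0.7396 = 0.3726.

0.373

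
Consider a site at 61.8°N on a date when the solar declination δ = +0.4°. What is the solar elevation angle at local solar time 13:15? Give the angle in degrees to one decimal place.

27.0°

Hour angle H = 15° × (13.25 − 12) = 18.75°.
cos θ_z = sin φ sin δ + cos φ cos δ cos H = (0.8813)(0.0070) + (0.4726)(1.0000)(0.9469) = 0.4537.
θ_z = arccos(0.4537) = 63.02°, so the elevation is 90° − 63.02° = 26.98°.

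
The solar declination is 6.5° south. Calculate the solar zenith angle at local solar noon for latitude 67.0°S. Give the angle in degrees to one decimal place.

At local solar noon the hour angle is zero, so the zenith angle is |φ − δ| = |-67.0° − (-6.5°)| = 60.5°.

60.5°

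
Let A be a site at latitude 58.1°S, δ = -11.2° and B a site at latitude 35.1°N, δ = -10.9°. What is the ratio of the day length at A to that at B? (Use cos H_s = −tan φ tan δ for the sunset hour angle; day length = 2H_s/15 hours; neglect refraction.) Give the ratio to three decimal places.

A: H_s = arccos(−tan -58.1° · tan -11.2°) = 108.55°, so 2H_s/15 = 14.4733 h.
B: H_s = arccos(−tan 35.1° · tan -10.9°) = 82.22°, so 2H_s/15 = 10.9627 h.
Ratio A/B = 14.4733 / 10.9627 = 1.3202.

1.320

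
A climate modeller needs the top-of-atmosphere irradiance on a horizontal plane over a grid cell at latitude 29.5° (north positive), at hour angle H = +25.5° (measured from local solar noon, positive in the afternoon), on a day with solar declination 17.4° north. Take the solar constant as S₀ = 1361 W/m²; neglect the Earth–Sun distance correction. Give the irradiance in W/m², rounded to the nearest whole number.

cos θ_z = sin φ sin δ + cos φ cos δ cos H = (0.4924)(0.2990) + (0.8704)(0.9542)(0.9026) = 0.8969.
Top-of-atmosphere irradiance = S₀ cos θ_z = 1361 × 0.8969 = 1220.68 W/m².

1221 W/m²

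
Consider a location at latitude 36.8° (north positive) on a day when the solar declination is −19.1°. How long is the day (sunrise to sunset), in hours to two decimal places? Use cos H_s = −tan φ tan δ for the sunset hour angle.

cos H_s = −tan(36.8°) · tan(-19.1°) = 0.2591, so H_s = arccos(0.2591) = 74.98°.
Day length = 2 H_s / 15° h⁻¹ = 149.96° / 15 = 9.997 h.

10.00 hours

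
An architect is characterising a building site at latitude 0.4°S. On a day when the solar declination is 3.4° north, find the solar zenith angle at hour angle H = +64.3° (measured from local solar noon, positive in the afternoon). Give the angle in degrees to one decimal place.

cos θ_z = sin(-0.4°) sin(3.4°) + cos(-0.4°) cos(3.4°) cos(64.30°) = -0.0004 + 0.4329 = 0.4325.
θ_z = arccos(0.4325) = 64.37°.

64.4°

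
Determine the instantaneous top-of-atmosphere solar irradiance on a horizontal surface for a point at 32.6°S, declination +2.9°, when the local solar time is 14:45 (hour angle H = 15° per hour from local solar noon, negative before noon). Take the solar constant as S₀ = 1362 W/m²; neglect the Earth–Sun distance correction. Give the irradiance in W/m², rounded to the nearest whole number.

824 W/m²

Hour angle H = 15° × (14.75 − 12) = 41.25°.
cos θ_z = sin φ sin δ + cos φ cos δ cos H = (-0.5388)(0.0506) + (0.8425)(0.9987)(0.7518) = 0.6053.
Top-of-atmosphere irradiance = S₀ cos θ_z = 1362 × 0.6053 = 824.42 W/m².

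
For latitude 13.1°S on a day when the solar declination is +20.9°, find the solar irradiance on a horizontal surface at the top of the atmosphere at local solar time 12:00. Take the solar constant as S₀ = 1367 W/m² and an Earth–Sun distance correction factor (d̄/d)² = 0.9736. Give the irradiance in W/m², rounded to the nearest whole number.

Hour angle H = 15° × (12 − 12) = 0.00°.
cos θ_z = sin(-13.1°) sin(20.9°) + cos(-13.1°) cos(20.9°) cos(0.00°) = -0.0809 + 0.9099 = 0.8290.
Top-of-atmosphere irradiance = S₀ (d̄/d)² cos θ_z = 1367 × 0.9736 × 0.8290 = 1103.33 W/m².

1103 W/m²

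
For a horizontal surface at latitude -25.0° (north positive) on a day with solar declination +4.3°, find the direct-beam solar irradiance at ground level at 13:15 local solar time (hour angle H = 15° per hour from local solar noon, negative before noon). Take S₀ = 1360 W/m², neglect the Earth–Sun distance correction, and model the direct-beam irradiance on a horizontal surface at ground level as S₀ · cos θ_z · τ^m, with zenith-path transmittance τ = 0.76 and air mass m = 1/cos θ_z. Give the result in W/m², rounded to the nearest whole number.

803 W/m²

Hour angle H = 15° × (13.25 − 12) = 18.75°.
With φ = -25.0°, δ = 4.3°, H = 18.75°: sin φ sin δ = -0.0317, cos φ cos δ cos H = 0.8558, so cos θ_z = 0.8241.
Air mass m = 1/cos θ_z = 1/0.8241 = 1.213; τ^m = 0.76^1.213 = 0.7168.
Surface direct beam = 1360 × 0.8241 × 0.7168 = 803.37 W/m².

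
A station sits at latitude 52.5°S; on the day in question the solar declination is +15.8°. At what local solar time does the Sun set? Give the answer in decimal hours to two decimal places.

16.56 h

−tan φ tan δ = −(-1.3032)(0.2830) = 0.3688; H_s = arccos(0.3688) = 68.36°.
Sunset is at 12 + H_s/15 = 12 + 4.557 = 16.557 h local solar time.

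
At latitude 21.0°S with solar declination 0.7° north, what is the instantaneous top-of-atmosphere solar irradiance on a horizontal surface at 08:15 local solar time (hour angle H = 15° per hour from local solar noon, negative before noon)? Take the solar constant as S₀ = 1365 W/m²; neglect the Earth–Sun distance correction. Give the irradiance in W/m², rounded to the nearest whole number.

702 W/m²

Hour angle H = 15° × (8.25 − 12) = -56.25°.
cos θ_z = sin φ sin δ + cos φ cos δ cos H = (-0.3584)(0.0122) + (0.9336)(0.9999)(0.5556) = 0.5143.
Top-of-atmosphere irradiance = S₀ cos θ_z = 1365 × 0.5143 = 702.02 W/m².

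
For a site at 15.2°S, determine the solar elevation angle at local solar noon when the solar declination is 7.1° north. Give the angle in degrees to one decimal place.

At local solar noon the hour angle is zero, so the elevation is 90° − |φ − δ| = 90° − |-15.2° − (7.1°)| = 90° − 22.3° = 67.7°.

67.7°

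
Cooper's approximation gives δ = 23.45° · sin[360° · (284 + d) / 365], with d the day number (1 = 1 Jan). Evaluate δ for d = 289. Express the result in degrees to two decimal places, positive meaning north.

360 × (284 + 289) / 365 = 565.151°; sin(565.151°) = -0.4250.
δ = 23.45 × -0.4250 = -9.966° ≈ -9.97°.

-9.97°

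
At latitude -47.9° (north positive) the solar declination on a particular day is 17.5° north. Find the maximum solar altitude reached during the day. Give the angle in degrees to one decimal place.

24.6°

At local solar noon the hour angle is zero, so the elevation is 90° − |φ − δ| = 90° − |-47.9° − (17.5°)| = 90° − 65.4° = 24.6°.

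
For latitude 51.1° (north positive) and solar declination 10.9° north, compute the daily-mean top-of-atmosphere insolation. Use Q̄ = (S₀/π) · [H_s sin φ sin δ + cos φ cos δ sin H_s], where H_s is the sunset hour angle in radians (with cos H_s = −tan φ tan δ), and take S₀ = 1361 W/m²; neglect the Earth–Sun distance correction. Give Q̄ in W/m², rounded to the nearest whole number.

375 W/m²

−tan φ tan δ = −(1.2393)(0.1926) = -0.2387; H_s = arccos(-0.2387) = 103.81°. In radians, H_s = 1.8118.
H_s sin φ sin δ = 1.8118 × 0.7782 × 0.1891 = 0.2666.
cos φ cos δ sin H_s = 0.6280 × 0.9820 × 0.9711 = 0.5989.
Q̄ = (1361/π) × (0.2666 + 0.5989) = 433.22 × 0.8655 = 374.95 W/m².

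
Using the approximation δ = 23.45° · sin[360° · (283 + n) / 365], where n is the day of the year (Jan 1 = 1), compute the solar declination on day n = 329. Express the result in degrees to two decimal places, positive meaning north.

360 × (283 + 329) / 365 = 603.616°; sin(603.616°) = -0.8958.
δ = 23.45 × -0.8958 = -21.007° ≈ -21.01°.

-21.01°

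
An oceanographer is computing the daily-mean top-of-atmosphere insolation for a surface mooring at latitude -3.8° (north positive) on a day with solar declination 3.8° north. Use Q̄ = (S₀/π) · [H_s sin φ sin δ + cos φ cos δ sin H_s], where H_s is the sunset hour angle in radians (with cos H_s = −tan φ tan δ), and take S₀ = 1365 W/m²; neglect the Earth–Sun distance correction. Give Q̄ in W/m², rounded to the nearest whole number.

The sunset hour angle satisfies cos H_s = −tan φ tan δ = 0.0044, giving H_s = 89.75°. In radians, H_s = 1.5664.
H_s sin φ sin δ = 1.5664 × -0.0663 × 0.0663 = -0.0069.
cos φ cos δ sin H_s = 0.9978 × 0.9978 × 1.0000 = 0.9956.
Q̄ = (1365/π) × (-0.0069 + 0.9956) = 434.49 × 0.9887 = 429.58 W/m².

430 W/m²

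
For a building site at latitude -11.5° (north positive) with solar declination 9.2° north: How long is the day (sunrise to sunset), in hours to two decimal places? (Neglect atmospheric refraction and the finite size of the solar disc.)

cos H_s = −tan(-11.5°) · tan(9.2°) = 0.0330, so H_s = arccos(0.0330) = 88.11°.
Day length = 2 H_s / 15° h⁻¹ = 176.22° / 15 = 11.748 h.

11.75 hours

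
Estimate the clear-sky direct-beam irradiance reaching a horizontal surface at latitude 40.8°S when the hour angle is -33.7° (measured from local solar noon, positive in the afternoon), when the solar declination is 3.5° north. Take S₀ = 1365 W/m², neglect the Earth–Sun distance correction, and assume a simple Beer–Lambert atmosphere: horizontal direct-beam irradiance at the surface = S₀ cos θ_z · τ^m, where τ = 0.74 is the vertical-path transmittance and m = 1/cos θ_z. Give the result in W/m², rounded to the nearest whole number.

482 W/m²

cos θ_z = sin φ sin δ + cos φ cos δ cos H = (-0.6534)(0.0610) + (0.7570)(0.9981)(0.8320) = 0.5888.
Air mass m = 1/cos θ_z = 1/0.5888 = 1.698; τ^m = 0.74^1.698 = 0.5997.
Surface direct beam = 1365 × 0.5888 × 0.5997 = 481.99 W/m².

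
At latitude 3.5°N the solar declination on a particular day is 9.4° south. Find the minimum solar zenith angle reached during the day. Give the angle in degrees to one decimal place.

12.9°

At local solar noon the hour angle is zero, so the zenith angle is |φ − δ| = |3.5° − (-9.4°)| = 12.9°.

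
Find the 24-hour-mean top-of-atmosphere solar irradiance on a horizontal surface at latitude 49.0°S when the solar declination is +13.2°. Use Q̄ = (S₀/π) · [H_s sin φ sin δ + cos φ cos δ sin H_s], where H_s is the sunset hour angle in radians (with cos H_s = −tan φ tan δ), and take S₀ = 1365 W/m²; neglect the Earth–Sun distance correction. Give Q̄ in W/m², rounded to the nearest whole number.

170 W/m²

−tan φ tan δ = −(-1.1504)(0.2345) = 0.2698; H_s = arccos(0.2698) = 74.35°. In radians, H_s = 1.2977.
H_s sin φ sin δ = 1.2977 × -0.7547 × 0.2284 = -0.2237.
cos φ cos δ sin H_s = 0.6561 × 0.9736 × 0.9629 = 0.6151.
Q̄ = (1365/π) × (-0.2237 + 0.6151) = 434.49 × 0.3914 = 170.06 W/m².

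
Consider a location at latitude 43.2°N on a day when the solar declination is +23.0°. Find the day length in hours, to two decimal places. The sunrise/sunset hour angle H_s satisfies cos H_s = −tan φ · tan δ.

−tan φ tan δ = −(0.9391)(0.4245) = -0.3986; H_s = arccos(-0.3986) = 113.49°.
Day length = 2 H_s / 15° h⁻¹ = 226.98° / 15 = 15.132 h.

15.13 hours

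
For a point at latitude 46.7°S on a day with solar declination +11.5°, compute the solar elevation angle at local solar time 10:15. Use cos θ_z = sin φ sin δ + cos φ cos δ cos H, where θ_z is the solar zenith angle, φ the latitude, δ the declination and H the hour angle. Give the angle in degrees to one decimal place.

Hour angle H = 15° × (10.25 − 12) = -26.25°.
With φ = -46.7°, δ = 11.5°, H = -26.25°: sin φ sin δ = -0.1451, cos φ cos δ cos H = 0.6027, so cos θ_z = 0.4576.
θ_z = arccos(0.4576) = 62.77°, so the elevation is 90° − 62.77° = 27.23°.

27.2°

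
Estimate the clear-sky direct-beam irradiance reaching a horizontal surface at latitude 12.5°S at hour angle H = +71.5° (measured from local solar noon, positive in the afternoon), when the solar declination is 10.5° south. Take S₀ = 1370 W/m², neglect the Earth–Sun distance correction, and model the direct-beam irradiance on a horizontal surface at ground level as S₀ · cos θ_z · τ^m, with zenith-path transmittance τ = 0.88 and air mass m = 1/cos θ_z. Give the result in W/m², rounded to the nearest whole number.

cos θ_z = sin(-12.5°) sin(-10.5°) + cos(-12.5°) cos(-10.5°) cos(71.50°) = 0.0394 + 0.3046 = 0.3440.
Air mass m = 1/cos θ_z = 1/0.3440 = 2.907; τ^m = 0.88^2.907 = 0.6896.
Surface direct beam = 1370 × 0.3440 × 0.6896 = 324.99 W/m².

325 W/m²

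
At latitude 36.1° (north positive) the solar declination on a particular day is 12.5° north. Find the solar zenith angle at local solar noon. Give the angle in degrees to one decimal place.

23.6°

At local solar noon the hour angle is zero, so the zenith angle is |φ − δ| = |36.1° − (12.5°)| = 23.6°.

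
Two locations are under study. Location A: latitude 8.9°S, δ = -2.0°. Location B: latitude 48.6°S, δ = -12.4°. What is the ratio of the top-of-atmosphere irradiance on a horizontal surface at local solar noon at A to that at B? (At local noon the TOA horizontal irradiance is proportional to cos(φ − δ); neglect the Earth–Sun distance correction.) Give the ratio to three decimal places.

A: cos θ_z = cos(-8.9° − (-2.0°)) = 0.9928.
B: cos θ_z = cos(-48.6° − (-12.4°)) = 0.8070.
Ratio A/B = 0.9928 / 0.8070 = 1.2302.

1.230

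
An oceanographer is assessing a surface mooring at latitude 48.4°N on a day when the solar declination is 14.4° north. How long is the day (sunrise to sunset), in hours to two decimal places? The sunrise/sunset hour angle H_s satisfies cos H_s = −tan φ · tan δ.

cos H_s = −tan(48.4°) · tan(14.4°) = -0.2892, so H_s = arccos(-0.2892) = 106.81°.
Day length = 2 H_s / 15° h⁻¹ = 213.62° / 15 = 14.241 h.

14.24 hours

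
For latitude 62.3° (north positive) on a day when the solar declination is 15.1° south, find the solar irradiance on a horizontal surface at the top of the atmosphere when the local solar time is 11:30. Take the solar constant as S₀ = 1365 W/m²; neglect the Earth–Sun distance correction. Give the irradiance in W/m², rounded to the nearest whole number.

Hour angle H = 15° × (11.5 − 12) = -7.50°.
cos θ_z = sin(62.3°) sin(-15.1°) + cos(62.3°) cos(-15.1°) cos(-7.50°) = -0.2306 + 0.4450 = 0.2144.
Top-of-atmosphere irradiance = S₀ cos θ_z = 1365 × 0.2144 = 292.66 W/m².

293 W/m²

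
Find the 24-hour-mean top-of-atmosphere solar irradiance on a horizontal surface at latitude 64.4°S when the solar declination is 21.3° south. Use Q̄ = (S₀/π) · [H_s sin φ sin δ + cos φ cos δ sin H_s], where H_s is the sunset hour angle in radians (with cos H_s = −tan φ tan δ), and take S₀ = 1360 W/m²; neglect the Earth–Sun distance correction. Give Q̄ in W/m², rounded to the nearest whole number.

The sunset hour angle satisfies cos H_s = −tan φ tan δ = -0.8138, giving H_s = 144.47°. In radians, H_s = 2.5215.
H_s sin φ sin δ = 2.5215 × -0.9018 × -0.3633 = 0.8261.
cos φ cos δ sin H_s = 0.4321 × 0.9317 × 0.5811 = 0.2339.
Q̄ = (1360/π) × (0.8261 + 0.2339) = 432.90 × 1.0600 = 458.87 W/m².

459 W/m²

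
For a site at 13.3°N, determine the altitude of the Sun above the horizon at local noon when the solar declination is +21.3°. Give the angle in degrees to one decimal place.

82.0°

At local solar noon the hour angle is zero, so the elevation is 90° − |φ − δ| = 90° − |13.3° − (21.3°)| = 90° − 8.0° = 82.0°.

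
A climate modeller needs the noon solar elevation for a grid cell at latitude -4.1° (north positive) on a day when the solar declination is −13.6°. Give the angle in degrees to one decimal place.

At local solar noon the hour angle is zero, so the elevation is 90° − |φ − δ| = 90° − |-4.1° − (-13.6°)| = 90° − 9.5° = 80.5°.

80.5°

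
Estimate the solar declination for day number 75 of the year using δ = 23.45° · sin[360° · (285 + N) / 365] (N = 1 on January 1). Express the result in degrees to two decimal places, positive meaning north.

360 × (285 + 75) / 365 = 355.068°; sin(355.068°) = -0.0860.
δ = 23.45 × -0.0860 = -2.017° ≈ -2.02°.

-2.02°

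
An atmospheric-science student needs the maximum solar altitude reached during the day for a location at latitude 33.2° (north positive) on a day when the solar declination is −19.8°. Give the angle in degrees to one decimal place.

At local solar noon the hour angle is zero, so the elevation is 90° − |φ − δ| = 90° − |33.2° − (-19.8°)| = 90° − 53.0° = 37.0°.

37.0°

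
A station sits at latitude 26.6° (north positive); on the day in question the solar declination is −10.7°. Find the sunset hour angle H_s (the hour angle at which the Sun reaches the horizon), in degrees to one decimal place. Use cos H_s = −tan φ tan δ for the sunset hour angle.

cos H_s = −tan(26.6°) · tan(-10.7°) = 0.0946, so H_s = arccos(0.0946) = 84.57°.

84.6°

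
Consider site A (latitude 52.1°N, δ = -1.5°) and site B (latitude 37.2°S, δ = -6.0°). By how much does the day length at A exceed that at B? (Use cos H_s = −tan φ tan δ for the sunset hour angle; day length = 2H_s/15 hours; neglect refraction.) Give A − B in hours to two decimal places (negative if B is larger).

A: H_s = arccos(−tan 52.1° · tan -1.5°) = 88.07°, so 2H_s/15 = 11.7427 h.
B: H_s = arccos(−tan -37.2° · tan -6.0°) = 94.58°, so 2H_s/15 = 12.6107 h.
A − B = 11.7427 − 12.6107 = -0.8680 h.

-0.87 h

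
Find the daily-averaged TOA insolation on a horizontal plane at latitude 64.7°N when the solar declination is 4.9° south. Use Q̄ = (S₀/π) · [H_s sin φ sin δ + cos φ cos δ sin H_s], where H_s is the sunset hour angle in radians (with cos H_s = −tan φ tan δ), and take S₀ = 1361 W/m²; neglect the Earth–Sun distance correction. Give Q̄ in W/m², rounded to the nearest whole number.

cos H_s = −tan(64.7°) · tan(-4.9°) = 0.1814, so H_s = arccos(0.1814) = 79.55°. In radians, H_s = 1.3884.
H_s sin φ sin δ = 1.3884 × 0.9041 × -0.0854 = -0.1072.
cos φ cos δ sin H_s = 0.4274 × 0.9963 × 0.9834 = 0.4188.
Q̄ = (1361/π) × (-0.1072 + 0.4188) = 433.22 × 0.3116 = 134.99 W/m².

135 W/m²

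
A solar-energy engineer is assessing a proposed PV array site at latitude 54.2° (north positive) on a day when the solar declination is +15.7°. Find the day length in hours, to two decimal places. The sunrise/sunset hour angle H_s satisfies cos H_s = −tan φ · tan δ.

15.06 hours

−tan φ tan δ = −(1.3865)(0.2811) = -0.3897; H_s = arccos(-0.3897) = 112.94°.
Day length = 2 H_s / 15° h⁻¹ = 225.88° / 15 = 15.059 h.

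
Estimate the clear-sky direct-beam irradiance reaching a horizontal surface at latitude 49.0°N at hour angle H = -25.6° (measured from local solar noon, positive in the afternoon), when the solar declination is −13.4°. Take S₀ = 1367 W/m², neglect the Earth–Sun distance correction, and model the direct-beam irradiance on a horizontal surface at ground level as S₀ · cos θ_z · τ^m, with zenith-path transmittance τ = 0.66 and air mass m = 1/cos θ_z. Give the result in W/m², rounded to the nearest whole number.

cos θ_z = sin φ sin δ + cos φ cos δ cos H = (0.7547)(-0.2317) + (0.6561)(0.9728)(0.9018) = 0.4007.
Air mass m = 1/cos θ_z = 1/0.4007 = 2.496; τ^m = 0.66^2.496 = 0.3545.
Surface direct beam = 1367 × 0.4007 × 0.3545 = 194.18 W/m².

194 W/m²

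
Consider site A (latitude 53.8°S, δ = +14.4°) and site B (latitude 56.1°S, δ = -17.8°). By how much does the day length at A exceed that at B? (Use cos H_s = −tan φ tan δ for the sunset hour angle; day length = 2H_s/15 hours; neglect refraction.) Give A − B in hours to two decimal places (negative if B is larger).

-6.54 h

A: H_s = arccos(−tan -53.8° · tan 14.4°) = 69.46°, so 2H_s/15 = 9.2613 h.
B: H_s = arccos(−tan -56.1° · tan -17.8°) = 118.54°, so 2H_s/15 = 15.8053 h.
A − B = 9.2613 − 15.8053 = -6.5440 h.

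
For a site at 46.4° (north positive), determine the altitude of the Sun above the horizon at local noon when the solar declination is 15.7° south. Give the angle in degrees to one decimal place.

27.9°

At local solar noon the hour angle is zero, so the elevation is 90° − |φ − δ| = 90° − |46.4° − (-15.7°)| = 90° − 62.1° = 27.9°.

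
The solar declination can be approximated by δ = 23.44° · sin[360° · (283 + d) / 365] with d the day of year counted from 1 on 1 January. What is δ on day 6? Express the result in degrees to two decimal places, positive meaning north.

360 × (283 + 6) / 365 = 285.041°; sin(285.041°) = -0.9657.
δ = 23.44 × -0.9657 = -22.636° ≈ -22.64°.

-22.64°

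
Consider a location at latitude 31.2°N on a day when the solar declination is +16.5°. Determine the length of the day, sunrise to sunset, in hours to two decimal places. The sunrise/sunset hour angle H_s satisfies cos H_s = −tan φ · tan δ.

−tan φ tan δ = −(0.6056)(0.2962) = -0.1794; H_s = arccos(-0.1794) = 100.33°.
Day length = 2 H_s / 15° h⁻¹ = 200.66° / 15 = 13.377 h.

13.38 hours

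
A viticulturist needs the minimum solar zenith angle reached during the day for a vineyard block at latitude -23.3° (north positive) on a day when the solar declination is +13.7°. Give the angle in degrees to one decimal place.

37.0°

At local solar noon the hour angle is zero, so the zenith angle is |φ − δ| = |-23.3° − (13.7°)| = 37.0°.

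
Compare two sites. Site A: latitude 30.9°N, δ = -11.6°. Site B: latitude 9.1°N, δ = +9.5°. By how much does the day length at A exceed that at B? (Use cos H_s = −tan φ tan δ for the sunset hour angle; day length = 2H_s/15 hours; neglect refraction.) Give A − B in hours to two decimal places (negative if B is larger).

A: H_s = arccos(−tan 30.9° · tan -11.6°) = 82.94°, so 2H_s/15 = 11.0587 h.
B: H_s = arccos(−tan 9.1° · tan 9.5°) = 91.54°, so 2H_s/15 = 12.2053 h.
A − B = 11.0587 − 12.2053 = -1.1466 h.

-1.15 h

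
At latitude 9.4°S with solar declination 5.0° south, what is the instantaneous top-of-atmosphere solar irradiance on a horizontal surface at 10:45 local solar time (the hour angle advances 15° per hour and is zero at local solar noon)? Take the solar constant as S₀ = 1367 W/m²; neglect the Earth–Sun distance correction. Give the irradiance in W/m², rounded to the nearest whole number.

1292 W/m²

Hour angle H = 15° × (10.75 − 12) = -18.75°.
With φ = -9.4°, δ = -5.0°, H = -18.75°: sin φ sin δ = 0.0142, cos φ cos δ cos H = 0.9307, so cos θ_z = 0.9449.
Top-of-atmosphere irradiance = S₀ cos θ_z = 1367 × 0.9449 = 1291.68 W/m².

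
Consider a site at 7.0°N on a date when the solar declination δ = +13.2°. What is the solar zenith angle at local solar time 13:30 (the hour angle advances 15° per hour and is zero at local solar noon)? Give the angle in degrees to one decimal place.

23.0°

Hour angle H = 15° × (13.5 − 12) = 22.50°.
With φ = 7.0°, δ = 13.2°, H = 22.50°: sin φ sin δ = 0.0278, cos φ cos δ cos H = 0.8928, so cos θ_z = 0.9206.
θ_z = arccos(0.9206) = 22.99°.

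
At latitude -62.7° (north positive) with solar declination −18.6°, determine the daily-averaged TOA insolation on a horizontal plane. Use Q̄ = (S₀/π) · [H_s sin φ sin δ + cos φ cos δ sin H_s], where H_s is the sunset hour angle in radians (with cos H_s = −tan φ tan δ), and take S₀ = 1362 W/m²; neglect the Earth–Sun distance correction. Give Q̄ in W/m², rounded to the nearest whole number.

423 W/m²

cos H_s = −tan(-62.7°) · tan(-18.6°) = -0.6520, so H_s = arccos(-0.6520) = 130.69°. In radians, H_s = 2.2810.
H_s sin φ sin δ = 2.2810 × -0.8886 × -0.3190 = 0.6466.
cos φ cos δ sin H_s = 0.4586 × 0.9478 × 0.7582 = 0.3296.
Q̄ = (1362/π) × (0.6466 + 0.3296) = 433.54 × 0.9762 = 423.22 W/m².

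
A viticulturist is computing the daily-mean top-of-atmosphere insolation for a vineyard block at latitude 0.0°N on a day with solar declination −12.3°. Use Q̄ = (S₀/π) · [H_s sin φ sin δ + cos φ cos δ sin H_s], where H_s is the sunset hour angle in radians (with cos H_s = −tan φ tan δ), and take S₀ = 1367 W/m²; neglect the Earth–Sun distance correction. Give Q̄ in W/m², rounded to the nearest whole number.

425 W/m²

cos H_s = −tan(0.0°) · tan(-12.3°) = 0.0000, so H_s = arccos(0.0000) = 90.00°. In radians, H_s = 1.5708.
H_s sin φ sin δ = 1.5708 × 0.0000 × -0.2130 = 0.0000.
cos φ cos δ sin H_s = 1.0000 × 0.9770 × 1.0000 = 0.9770.
Q̄ = (1367/π) × (0.0000 + 0.9770) = 435.13 × 0.9770 = 425.12 W/m².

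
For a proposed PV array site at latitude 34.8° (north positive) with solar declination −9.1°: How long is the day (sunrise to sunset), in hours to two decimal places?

The sunset hour angle satisfies cos H_s = −tan φ tan δ = 0.1113, giving H_s = 83.61°.
Day length = 2 H_s / 15° h⁻¹ = 167.22° / 15 = 11.148 h.

11.15 hours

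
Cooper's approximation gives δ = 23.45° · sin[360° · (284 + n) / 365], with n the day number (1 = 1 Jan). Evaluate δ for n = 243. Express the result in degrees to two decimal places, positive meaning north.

+8.10°

360 × (284 + 243) / 365 = 519.781°; sin(519.781°) = 0.3456.
δ = 23.45 × 0.3456 = 8.104° ≈ +8.10°.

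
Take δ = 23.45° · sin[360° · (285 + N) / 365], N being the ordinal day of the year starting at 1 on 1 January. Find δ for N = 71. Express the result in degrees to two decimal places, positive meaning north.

-3.62°

360 × (285 + 71) / 365 = 351.123°; sin(351.123°) = -0.1543.
δ = 23.45 × -0.1543 = -3.618° ≈ -3.62°.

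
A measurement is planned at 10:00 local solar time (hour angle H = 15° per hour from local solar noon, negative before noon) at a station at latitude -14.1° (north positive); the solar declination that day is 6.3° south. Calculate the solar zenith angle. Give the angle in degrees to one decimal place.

Hour angle H = 15° × (10 − 12) = -30.00°.
With φ = -14.1°, δ = -6.3°, H = -30.00°: sin φ sin δ = 0.0267, cos φ cos δ cos H = 0.8349, so cos θ_z = 0.8616.
θ_z = arccos(0.8616) = 30.50°.

30.5°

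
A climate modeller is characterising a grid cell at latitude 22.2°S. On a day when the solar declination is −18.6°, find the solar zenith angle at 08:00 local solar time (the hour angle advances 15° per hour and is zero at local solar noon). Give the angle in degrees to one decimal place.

Hour angle H = 15° × (8 − 12) = -60.00°.
cos θ_z = sin φ sin δ + cos φ cos δ cos H = (-0.3778)(-0.3190) + (0.9259)(0.9478)(0.5000) = 0.5593.
θ_z = arccos(0.5593) = 55.99°.

56.0°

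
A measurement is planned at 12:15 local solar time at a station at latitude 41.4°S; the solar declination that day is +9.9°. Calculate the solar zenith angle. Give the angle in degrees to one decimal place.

51.4°

Hour angle H = 15° × (12.25 − 12) = 3.75°.
cos θ_z = sin φ sin δ + cos φ cos δ cos H = (-0.6613)(0.1719) + (0.7501)(0.9851)(0.9979) = 0.6237.
θ_z = arccos(0.6237) = 51.41°.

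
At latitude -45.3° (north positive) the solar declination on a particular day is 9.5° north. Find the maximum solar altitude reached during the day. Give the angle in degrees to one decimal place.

35.2°

At local solar noon the hour angle is zero, so the elevation is 90° − |φ − δ| = 90° − |-45.3° − (9.5°)| = 90° − 54.8° = 35.2°.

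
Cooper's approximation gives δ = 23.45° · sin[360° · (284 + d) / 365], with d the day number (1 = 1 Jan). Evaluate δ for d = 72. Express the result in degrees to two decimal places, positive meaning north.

360 × (284 + 72) / 365 = 351.123°; sin(351.123°) = -0.1543.
δ = 23.45 × -0.1543 = -3.618° ≈ -3.62°.

-3.62°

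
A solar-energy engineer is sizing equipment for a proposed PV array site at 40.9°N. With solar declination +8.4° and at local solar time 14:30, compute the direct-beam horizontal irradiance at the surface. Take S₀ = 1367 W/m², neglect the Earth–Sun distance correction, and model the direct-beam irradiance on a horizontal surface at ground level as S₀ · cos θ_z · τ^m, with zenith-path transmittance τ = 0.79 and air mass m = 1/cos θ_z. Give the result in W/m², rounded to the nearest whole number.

Hour angle H = 15° × (14.5 − 12) = 37.50°.
cos θ_z = sin φ sin δ + cos φ cos δ cos H = (0.6547)(0.1461) + (0.7559)(0.9893)(0.7934) = 0.6890.
Air mass m = 1/cos θ_z = 1/0.6890 = 1.451; τ^m = 0.79^1.451 = 0.7103.
Surface direct beam = 1367 × 0.6890 × 0.7103 = 669.01 W/m².

669 W/m²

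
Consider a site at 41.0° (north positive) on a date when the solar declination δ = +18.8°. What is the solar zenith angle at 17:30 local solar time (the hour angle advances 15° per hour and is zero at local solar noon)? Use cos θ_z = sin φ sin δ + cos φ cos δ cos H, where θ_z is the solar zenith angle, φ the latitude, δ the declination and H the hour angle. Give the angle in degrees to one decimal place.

Hour angle H = 15° × (17.5 − 12) = 82.50°.
With φ = 41.0°, δ = 18.8°, H = 82.50°: sin φ sin δ = 0.2114, cos φ cos δ cos H = 0.0933, so cos θ_z = 0.3047.
θ_z = arccos(0.3047) = 72.26°.

72.3°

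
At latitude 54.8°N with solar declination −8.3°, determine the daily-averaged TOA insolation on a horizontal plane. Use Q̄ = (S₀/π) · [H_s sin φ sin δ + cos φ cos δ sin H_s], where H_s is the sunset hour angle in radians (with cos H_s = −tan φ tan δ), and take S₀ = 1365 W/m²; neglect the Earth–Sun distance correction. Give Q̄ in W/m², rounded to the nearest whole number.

−tan φ tan δ = −(1.4176)(-0.1459) = 0.2068; H_s = arccos(0.2068) = 78.07°. In radians, H_s = 1.3626.
H_s sin φ sin δ = 1.3626 × 0.8171 × -0.1444 = -0.1608.
cos φ cos δ sin H_s = 0.5764 × 0.9895 × 0.9784 = 0.5580.
Q̄ = (1365/π) × (-0.1608 + 0.5580) = 434.49 × 0.3972 = 172.58 W/m².

173 W/m²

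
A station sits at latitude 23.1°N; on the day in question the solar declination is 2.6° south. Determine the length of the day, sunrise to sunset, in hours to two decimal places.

11.85 hours

−tan φ tan δ = −(0.4265)(-0.0454) = 0.0194; H_s = arccos(0.0194) = 88.89°.
Day length = 2 H_s / 15° h⁻¹ = 177.78° / 15 = 11.852 h.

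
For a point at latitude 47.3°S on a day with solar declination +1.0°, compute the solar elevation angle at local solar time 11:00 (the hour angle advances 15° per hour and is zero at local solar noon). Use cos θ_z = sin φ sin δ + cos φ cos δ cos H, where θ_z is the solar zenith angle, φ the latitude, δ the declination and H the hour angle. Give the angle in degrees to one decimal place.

40.0°

Hour angle H = 15° × (11 − 12) = -15.00°.
cos θ_z = sin(-47.3°) sin(1.0°) + cos(-47.3°) cos(1.0°) cos(-15.00°) = -0.0128 + 0.6550 = 0.6422.
θ_z = arccos(0.6422) = 50.04°, so the elevation is 90° − 50.04° = 39.96°.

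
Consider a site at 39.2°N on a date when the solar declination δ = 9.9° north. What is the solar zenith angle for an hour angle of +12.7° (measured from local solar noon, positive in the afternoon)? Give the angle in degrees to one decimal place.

cos θ_z = sin(39.2°) sin(9.9°) + cos(39.2°) cos(9.9°) cos(12.70°) = 0.1087 + 0.7447 = 0.8534.
θ_z = arccos(0.8534) = 31.42°.

31.4°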